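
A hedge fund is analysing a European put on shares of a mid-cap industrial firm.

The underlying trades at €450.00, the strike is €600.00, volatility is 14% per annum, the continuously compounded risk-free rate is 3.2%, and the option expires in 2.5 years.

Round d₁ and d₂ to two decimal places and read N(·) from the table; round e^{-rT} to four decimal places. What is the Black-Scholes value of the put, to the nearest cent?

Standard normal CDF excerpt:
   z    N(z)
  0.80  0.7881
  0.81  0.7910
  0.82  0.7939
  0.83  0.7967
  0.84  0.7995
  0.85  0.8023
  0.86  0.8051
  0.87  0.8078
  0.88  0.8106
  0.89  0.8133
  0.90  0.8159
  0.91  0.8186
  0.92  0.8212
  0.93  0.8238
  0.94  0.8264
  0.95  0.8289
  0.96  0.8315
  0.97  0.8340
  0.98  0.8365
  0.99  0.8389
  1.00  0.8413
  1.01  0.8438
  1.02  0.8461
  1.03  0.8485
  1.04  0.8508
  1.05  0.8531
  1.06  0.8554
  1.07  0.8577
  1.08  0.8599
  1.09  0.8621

€113.98

σ√T = 0.14·√2.5 = 0.2214
d₁ = [ln(450/600) + (0.032 + 0.14²/2)·2.5] / 0.2214 = [-0.2877 + 0.1045] / 0.2214 = -0.8275 ≈ -0.83
d₂ = d₁ − σ√T = -0.8275 − 0.2214 = -1.0489 ≈ -1.05
exp(−rT) = exp(−0.032·2.5) = 0.9231
N(−d₂) = N(1.05) = 0.8531;  N(−d₁) = N(0.83) = 0.7967
P = 600·0.9231·0.8531 − 450·0.7967 = 472.4980 − 358.5150 = 113.9830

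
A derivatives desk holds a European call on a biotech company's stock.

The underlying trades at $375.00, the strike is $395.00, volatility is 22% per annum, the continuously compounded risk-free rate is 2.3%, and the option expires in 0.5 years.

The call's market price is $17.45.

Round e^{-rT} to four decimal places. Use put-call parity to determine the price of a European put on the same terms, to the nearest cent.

exp(−rT) = exp(−0.023·0.5) = 0.9886
Put-call parity: C − P = S − K·e^(−rT) = 375 − 395·0.9886 = 375 − 390.4970 = -15.4970
P = C − (C − P) = 17.45 − (-15.4970) = 32.9470

$32.95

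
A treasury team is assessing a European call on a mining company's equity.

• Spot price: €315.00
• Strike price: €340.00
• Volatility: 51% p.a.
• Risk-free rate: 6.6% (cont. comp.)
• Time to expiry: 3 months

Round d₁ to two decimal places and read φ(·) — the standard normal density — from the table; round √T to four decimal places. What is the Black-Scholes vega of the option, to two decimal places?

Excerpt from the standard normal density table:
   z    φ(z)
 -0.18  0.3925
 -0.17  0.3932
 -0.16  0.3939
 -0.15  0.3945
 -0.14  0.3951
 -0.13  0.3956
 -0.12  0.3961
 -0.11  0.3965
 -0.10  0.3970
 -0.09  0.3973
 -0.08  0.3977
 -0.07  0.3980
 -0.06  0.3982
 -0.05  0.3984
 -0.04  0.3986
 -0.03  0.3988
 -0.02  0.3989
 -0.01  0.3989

σ√T = 0.51 × 0.5000 = 0.2550
d₁ = [ln(315/340) + (0.066 + ½·0.51²)·0.25] / (σ√T) = (-0.0764 + 0.0490) / 0.2550 = -0.1073 ≈ -0.11
√T = √0.25 = 0.5000
φ(d₁) = φ(-0.11) = 0.3965
vega = S·φ(d₁)·√T = 315·0.3965·0.5000 = 62.4488

62.45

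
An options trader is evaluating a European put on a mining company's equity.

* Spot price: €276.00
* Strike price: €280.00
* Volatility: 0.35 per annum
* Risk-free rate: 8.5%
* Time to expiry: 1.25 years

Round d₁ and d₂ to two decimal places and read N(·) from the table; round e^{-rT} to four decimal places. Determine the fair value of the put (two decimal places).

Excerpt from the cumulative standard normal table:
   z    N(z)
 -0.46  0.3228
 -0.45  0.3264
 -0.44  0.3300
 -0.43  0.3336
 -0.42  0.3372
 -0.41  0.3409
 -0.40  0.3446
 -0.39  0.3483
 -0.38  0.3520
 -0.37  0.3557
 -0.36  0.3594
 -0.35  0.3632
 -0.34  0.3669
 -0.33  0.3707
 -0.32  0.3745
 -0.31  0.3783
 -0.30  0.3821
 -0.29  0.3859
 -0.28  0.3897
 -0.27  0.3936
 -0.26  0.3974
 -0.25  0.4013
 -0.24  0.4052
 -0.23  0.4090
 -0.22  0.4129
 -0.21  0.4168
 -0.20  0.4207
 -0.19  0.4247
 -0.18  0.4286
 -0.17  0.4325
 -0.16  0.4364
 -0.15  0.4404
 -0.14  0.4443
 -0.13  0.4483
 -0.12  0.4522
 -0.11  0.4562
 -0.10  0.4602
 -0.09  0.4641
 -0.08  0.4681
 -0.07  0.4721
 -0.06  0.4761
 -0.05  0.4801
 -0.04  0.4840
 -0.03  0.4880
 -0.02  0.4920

€29.79

σ√T = 0.35 × 1.1180 = 0.3913
d₁ = [ln(276/280) + (0.085 + ½·0.35²)·1.25] / (σ√T) = (-0.0144 + 0.1828) / 0.3913 = 0.4304 → 0.43
d₂ = 0.4304 − 0.3913 = 0.0391 → 0.04
e^(−rT) = e^(−0.085·1.25) = 0.8992
N(−d₂) = N(-0.04) = 0.4840;  N(−d₁) = N(-0.43) = 0.3336
P = 280·0.8992·0.4840 − 276·0.3336 = 121.8596 − 92.0736 = 29.7860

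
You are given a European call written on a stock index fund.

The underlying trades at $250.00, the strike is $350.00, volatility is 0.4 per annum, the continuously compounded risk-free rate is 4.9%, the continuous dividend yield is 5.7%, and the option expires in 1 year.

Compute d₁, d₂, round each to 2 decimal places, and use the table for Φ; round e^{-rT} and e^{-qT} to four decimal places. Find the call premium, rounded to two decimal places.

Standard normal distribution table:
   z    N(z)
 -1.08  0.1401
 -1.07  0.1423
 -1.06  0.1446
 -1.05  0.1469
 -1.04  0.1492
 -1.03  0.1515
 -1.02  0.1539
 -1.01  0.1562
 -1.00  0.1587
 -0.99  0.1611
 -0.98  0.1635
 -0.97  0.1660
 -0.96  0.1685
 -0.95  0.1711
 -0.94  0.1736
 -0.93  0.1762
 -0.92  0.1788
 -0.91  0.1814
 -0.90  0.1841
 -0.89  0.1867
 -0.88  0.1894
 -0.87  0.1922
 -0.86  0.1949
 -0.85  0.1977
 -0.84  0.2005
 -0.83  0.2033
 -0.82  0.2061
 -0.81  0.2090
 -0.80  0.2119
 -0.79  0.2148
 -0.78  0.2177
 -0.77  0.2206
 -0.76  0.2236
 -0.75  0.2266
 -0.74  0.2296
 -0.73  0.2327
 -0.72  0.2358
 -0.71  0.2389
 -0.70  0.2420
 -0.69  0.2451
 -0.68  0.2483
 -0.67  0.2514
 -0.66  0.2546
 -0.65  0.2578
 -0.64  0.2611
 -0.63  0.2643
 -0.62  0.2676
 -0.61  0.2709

$11.93

σ√T = 0.4·√1 = 0.4000
d₁ = [ln(250/350) + (0.049 − 0.057 + 0.4²/2)·1] / 0.4000 = [-0.3365 + 0.0720] / 0.4000 = -0.6612 which rounds to -0.66
d₂ = d₁ − σ√T = -0.6612 − 0.4000 = -1.0612 which rounds to -1.06
e^(−qT) = e^(−0.057·1) = 0.9446;  e^(−rT) = e^(−0.049·1) = 0.9522
N(d₁) = N(-0.66) = 0.2546;  N(d₂) = N(-1.06) = 0.1446
C = 250·0.9446·0.2546 − 350·0.9522·0.1446 = 60.1238 − 48.1908 = 11.9329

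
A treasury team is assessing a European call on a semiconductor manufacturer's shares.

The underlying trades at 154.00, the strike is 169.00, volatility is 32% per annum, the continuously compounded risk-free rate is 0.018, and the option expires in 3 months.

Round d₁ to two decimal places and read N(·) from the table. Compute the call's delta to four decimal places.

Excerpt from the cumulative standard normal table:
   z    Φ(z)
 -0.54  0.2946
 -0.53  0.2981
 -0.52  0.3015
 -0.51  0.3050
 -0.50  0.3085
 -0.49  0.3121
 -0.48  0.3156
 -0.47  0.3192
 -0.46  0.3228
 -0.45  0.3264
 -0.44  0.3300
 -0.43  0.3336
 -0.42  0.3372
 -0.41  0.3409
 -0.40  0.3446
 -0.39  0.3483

0.3192

σ√T = 0.32 × 0.5000 = 0.1600
d₁ = [ln(154/169) + (0.018 + ½·0.32²)·0.25] / (σ√T) = (-0.0929 + 0.0173) / 0.1600 = -0.4728 → -0.47
N(d₁) = N(-0.47) = 0.3192
Δ_call = N(d₁) = 0.3192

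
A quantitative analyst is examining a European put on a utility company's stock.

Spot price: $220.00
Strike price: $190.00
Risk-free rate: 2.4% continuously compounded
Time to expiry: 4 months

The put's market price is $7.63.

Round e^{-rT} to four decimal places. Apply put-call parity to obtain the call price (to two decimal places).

$39.15

exp(−rT) = exp(−0.024·0.3333) = 0.9920
Put-call parity: C − P = S − K·e^(−rT) = 220 − 190·0.9920 = 220 − 188.4800 = 31.5200
C = P + (C − P) = 7.63 + (31.5200) = 39.1500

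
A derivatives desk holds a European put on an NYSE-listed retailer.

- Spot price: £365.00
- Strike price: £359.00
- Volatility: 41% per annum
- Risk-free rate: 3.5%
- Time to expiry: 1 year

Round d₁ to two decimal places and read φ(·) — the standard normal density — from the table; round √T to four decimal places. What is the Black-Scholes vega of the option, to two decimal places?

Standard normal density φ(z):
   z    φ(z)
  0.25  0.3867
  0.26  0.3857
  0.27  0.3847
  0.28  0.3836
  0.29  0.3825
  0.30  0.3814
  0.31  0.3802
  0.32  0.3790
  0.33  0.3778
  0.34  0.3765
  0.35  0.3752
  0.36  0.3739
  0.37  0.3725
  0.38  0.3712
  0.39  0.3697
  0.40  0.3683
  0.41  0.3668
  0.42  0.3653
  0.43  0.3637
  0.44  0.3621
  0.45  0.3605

137.90

T = 1;  σ√T = 0.4100
d₁ = [ln(365/359) + (0.035 + 0.41²/2)·1] / 0.4100 = [0.0166 + 0.1190] / 0.4100 = 0.3308 ≈ 0.33
√T = √1 = 1.0000
φ(d₁) = φ(0.33) = 0.3778
vega = S·φ(d₁)·√T = 365·0.3778·1.0000 = 137.8970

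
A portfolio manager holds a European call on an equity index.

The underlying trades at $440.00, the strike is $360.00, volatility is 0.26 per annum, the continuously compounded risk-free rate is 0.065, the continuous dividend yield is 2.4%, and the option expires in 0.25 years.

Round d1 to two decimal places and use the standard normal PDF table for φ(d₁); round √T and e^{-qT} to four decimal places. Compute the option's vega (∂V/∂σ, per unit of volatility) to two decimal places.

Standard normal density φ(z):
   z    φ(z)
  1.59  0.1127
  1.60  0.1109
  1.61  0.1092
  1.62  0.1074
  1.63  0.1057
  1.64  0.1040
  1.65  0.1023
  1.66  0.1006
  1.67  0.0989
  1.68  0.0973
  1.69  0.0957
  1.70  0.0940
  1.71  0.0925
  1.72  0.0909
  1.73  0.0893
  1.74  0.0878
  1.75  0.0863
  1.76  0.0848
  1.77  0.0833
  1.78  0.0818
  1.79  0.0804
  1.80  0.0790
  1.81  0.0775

σ√T = 0.26·√0.25 = 0.1300
ln(S/K) + (r − q + σ²/2)T = ln(440/360) + (0.065 − 0.024 + 0.26²/2)·0.25 = 0.2007 + 0.0187 = 0.2194
d₁ = 0.2194 / 0.1300 = 1.6875 ≈ 1.69
√T = √0.25 = 0.5000
φ(d₁) = φ(1.69) = 0.0957
exp(−qT) = exp(−0.024·0.25) = 0.9940
vega = S·exp(−qT)·φ(d₁)·√T = 440·0.9940·0.0957·0.5000 = 20.9277

20.93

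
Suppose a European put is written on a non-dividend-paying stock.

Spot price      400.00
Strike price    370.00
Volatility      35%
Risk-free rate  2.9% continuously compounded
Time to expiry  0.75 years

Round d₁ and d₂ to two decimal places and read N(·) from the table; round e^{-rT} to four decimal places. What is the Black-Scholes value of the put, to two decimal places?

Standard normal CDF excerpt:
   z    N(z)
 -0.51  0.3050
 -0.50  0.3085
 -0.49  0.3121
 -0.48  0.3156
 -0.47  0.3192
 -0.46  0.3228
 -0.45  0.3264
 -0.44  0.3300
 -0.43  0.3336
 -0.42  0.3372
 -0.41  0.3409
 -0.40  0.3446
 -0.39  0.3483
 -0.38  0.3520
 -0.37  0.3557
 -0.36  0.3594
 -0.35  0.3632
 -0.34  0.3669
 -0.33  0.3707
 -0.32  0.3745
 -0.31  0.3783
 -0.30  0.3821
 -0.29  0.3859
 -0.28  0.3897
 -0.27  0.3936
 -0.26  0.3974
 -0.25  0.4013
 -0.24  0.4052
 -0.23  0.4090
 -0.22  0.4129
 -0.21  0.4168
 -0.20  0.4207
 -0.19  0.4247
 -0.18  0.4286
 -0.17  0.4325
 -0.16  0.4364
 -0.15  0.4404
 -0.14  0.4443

28.93

T = 0.75;  σ√T = 0.3031
d₁ = [ln(400/370) + (0.029 + ½·0.35²)·0.75] / (σ√T) = (0.0780 + 0.0677) / 0.3031 = 0.4805 ⇒ 0.48
d₂ = 0.4805 − 0.3031 = 0.1774 ⇒ 0.18
e^(−rT) = e^(−0.029·0.75) = 0.9785
N(−d₂) = N(-0.18) = 0.4286;  N(−d₁) = N(-0.48) = 0.3156
P = 370·0.9785·0.4286 − 400·0.3156 = 155.1725 − 126.2400 = 28.9325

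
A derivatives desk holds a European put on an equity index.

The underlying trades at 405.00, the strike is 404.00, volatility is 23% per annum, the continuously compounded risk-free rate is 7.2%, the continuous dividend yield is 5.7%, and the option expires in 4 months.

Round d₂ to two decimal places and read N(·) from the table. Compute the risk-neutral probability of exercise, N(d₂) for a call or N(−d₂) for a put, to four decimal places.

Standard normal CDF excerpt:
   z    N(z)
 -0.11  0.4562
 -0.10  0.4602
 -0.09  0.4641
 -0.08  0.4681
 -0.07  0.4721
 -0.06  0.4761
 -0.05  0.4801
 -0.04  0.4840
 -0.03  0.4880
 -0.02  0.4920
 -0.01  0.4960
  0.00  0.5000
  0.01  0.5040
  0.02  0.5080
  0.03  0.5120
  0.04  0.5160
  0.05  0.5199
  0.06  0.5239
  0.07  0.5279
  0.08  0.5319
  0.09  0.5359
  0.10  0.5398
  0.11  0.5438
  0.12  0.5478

σ√T = 0.23·√0.3333 = 0.1328
d₁ = [ln(405/404) + (0.072 − 0.057 + 0.23²/2)·0.3333] / 0.1328 = [0.0025 + 0.0138] / 0.1328 = 0.1227 → 0.12
d₂ = d₁ − σ√T = 0.1227 − 0.1328 = -0.0101 → -0.01
Pr(exercise) under Q = N(−d₂) = N(0.01) = 0.5040

0.5040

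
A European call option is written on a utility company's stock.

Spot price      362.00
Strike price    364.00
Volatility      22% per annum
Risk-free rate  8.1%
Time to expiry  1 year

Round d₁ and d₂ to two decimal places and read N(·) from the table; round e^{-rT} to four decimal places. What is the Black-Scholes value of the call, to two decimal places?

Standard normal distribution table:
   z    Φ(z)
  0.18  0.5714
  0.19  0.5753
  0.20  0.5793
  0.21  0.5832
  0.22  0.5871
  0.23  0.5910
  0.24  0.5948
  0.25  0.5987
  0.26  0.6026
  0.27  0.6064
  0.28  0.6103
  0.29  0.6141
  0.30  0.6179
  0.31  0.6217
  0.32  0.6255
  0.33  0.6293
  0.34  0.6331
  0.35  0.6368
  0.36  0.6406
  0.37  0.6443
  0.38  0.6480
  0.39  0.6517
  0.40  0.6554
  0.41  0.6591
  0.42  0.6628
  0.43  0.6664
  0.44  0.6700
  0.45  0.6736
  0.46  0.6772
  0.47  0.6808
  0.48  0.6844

T = 1;  σ√T = 0.2200
d₁ = [ln(362/364) + (0.081 + ½·0.22²)·1] / (σ√T) = (-0.0055 + 0.1052) / 0.2200 = 0.4531 which rounds to 0.45
d₂ = 0.4531 − 0.2200 = 0.2331 which rounds to 0.23
exp(−rT) = exp(−0.081·1) = 0.9222
N(d₁) = N(0.45) = 0.6736;  N(d₂) = N(0.23) = 0.5910
C = 362·0.6736 − 364·0.9222·0.5910 = 243.8432 − 198.3874 = 45.4558

45.46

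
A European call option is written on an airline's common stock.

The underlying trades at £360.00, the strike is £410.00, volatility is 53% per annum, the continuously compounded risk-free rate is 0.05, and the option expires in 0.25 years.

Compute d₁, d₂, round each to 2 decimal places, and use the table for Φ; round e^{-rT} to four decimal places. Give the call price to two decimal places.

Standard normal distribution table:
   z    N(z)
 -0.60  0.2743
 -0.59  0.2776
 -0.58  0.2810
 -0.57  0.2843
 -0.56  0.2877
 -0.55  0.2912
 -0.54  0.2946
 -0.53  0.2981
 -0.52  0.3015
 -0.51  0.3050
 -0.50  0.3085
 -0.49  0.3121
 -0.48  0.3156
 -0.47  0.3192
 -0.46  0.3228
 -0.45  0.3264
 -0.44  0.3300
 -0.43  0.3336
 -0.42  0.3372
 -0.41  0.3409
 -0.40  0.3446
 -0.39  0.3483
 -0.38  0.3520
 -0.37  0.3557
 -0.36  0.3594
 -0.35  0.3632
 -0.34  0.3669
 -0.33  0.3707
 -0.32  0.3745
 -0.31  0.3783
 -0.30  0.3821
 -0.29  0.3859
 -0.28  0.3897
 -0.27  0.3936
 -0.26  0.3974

T = 0.25;  σ√T = 0.2650
d₁ = [ln(360/410) + (0.05 + ½·0.53²)·0.25] / (σ√T) = (-0.1301 + 0.0476) / 0.2650 = -0.3111 which rounds to -0.31
d₂ = -0.3111 − 0.2650 = -0.5761 which rounds to -0.58
e^(−rT) = e^(−0.05·0.25) = 0.9876
N(d₁) = N(-0.31) = 0.3783;  N(d₂) = N(-0.58) = 0.2810
C = 360·0.3783 − 410·0.9876·0.2810 = 136.1880 − 113.7814 = 22.4066

£22.41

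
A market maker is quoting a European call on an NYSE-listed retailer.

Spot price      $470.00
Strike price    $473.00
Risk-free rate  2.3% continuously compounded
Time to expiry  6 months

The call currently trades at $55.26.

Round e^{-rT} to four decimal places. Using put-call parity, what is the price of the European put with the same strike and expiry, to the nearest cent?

$52.87

exp(−rT) = exp(−0.023·0.5) = 0.9886
Put-call parity: C − P = S − K·e^(−rT) = 470 − 473·0.9886 = 470 − 467.6078 = 2.3922
P = C − (C − P) = 55.26 − (2.3922) = 52.8678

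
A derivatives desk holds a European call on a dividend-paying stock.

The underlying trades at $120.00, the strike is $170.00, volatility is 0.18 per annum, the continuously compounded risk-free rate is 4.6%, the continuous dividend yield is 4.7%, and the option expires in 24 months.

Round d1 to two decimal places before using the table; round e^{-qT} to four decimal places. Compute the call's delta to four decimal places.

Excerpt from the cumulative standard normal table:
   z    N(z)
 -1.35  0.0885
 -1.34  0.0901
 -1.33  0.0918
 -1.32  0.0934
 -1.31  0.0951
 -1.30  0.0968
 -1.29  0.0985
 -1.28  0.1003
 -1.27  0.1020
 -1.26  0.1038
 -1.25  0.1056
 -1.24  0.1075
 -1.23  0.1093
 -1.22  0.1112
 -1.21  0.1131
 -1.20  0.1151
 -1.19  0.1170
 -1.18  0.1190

σ√T = 0.18 × 1.4142 = 0.2546
ln(S/K) + (r − q + σ²/2)T = ln(120/170) + (0.046 − 0.047 + 0.18²/2)·2 = -0.3483 + 0.0304 = -0.3179
d₁ = -0.3179 / 0.2546 = -1.2489 ≈ -1.25
N(d₁) = N(-1.25) = 0.1056
Δ_call = e^(−qT)·N(d₁) = 0.9103·0.1056 = 0.0961

0.0961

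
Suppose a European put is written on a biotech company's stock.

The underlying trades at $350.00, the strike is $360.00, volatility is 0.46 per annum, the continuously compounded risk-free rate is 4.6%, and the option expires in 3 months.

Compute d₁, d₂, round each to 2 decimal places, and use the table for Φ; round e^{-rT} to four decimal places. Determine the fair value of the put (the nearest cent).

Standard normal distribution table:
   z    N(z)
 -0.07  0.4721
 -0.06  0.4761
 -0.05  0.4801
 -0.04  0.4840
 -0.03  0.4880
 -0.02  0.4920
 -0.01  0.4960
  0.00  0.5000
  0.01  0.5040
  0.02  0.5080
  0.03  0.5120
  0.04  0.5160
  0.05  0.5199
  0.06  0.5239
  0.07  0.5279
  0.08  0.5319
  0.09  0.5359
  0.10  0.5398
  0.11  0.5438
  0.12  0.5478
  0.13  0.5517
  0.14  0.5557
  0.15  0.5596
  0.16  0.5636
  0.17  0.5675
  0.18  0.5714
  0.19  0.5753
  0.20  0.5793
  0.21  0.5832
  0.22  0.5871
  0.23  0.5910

$35.35

σ√T = 0.46·√0.25 = 0.2300
d₁ = [ln(350/360) + (0.046 + ½·0.46²)·0.25] / (σ√T) = (-0.0282 + 0.0379) / 0.2300 = 0.0425 ≈ 0.04
d₂ = 0.0425 − 0.2300 = -0.1875 ≈ -0.19
e^(−rT) = e^(−0.046·0.25) = 0.9886
P = 360·0.9886·N(0.19) − 350·N(-0.04) = 360·0.9886·0.5753 − 350·0.4840 = 204.7470 − 169.4000 = 35.3470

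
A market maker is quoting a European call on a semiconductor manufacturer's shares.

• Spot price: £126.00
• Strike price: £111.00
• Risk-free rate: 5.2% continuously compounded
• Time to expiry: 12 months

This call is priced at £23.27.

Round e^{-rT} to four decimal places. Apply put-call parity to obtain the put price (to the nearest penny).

£2.64

e^(−rT) = e^(−0.052·1) = 0.9493
Put-call parity: C − P = S − K·e^(−rT) = 126 − 111·0.9493 = 126 − 105.3723 = 20.6277
P = C − (C − P) = 23.27 − (20.6277) = 2.6423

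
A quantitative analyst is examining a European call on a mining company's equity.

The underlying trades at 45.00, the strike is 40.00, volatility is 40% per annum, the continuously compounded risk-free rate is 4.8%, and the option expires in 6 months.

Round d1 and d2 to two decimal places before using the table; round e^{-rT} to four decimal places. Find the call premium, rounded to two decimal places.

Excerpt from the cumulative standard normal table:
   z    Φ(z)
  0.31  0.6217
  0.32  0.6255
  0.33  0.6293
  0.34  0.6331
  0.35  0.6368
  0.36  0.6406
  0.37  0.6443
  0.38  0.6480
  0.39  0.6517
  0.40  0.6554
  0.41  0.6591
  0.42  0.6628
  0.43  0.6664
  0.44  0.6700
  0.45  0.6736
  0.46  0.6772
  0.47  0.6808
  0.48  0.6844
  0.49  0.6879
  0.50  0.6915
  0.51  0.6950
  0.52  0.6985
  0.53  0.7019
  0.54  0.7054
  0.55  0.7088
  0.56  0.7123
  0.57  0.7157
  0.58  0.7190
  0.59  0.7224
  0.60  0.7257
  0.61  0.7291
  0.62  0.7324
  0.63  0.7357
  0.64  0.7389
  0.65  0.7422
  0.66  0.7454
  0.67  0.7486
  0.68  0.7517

σ√T = 0.4·√0.5 = 0.2828
d₁ = [ln(45/40) + (0.048 + 0.4²/2)·0.5] / 0.2828 = [0.1178 + 0.0640] / 0.2828 = 0.6427 which rounds to 0.64
d₂ = d₁ − σ√T = 0.6427 − 0.2828 = 0.3599 which rounds to 0.36
e^(−rT) = e^(−0.048·0.5) = 0.9763
N(d₁) = N(0.64) = 0.7389;  N(d₂) = N(0.36) = 0.6406
C = 45·0.7389 − 40·0.9763·0.6406 = 33.2505 − 25.0167 = 8.2338

8.23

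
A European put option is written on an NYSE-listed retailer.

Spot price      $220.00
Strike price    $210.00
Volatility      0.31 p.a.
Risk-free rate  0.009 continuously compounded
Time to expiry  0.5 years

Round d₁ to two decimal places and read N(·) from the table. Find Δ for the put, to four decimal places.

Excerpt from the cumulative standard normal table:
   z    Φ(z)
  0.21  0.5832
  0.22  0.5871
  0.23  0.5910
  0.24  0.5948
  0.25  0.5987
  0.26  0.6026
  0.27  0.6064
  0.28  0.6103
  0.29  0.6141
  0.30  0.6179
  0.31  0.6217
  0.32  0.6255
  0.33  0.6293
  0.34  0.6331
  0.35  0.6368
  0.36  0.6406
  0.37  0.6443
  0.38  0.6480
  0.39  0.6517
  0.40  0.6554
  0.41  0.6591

T = 0.5;  σ√T = 0.2192
d₁ = [ln(220/210) + (0.009 + 0.31²/2)·0.5] / 0.2192 = [0.0465 + 0.0285] / 0.2192 = 0.3424 which rounds to 0.34
N(d₁) = N(0.34) = 0.6331
Δ_put = N(d₁) − 1 = 0.6331 − 1 = -0.3669

-0.3669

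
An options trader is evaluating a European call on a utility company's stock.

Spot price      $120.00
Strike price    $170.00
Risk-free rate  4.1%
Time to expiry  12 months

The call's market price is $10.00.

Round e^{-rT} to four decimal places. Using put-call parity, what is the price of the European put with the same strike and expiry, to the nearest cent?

$53.17

e^(−rT) = e^(−0.041·1) = 0.9598
Put-call parity: C − P = S − K·e^(−rT) = 120 − 170·0.9598 = 120 − 163.1660 = -43.1660
P = C − (C − P) = 10.00 − (-43.1660) = 53.1660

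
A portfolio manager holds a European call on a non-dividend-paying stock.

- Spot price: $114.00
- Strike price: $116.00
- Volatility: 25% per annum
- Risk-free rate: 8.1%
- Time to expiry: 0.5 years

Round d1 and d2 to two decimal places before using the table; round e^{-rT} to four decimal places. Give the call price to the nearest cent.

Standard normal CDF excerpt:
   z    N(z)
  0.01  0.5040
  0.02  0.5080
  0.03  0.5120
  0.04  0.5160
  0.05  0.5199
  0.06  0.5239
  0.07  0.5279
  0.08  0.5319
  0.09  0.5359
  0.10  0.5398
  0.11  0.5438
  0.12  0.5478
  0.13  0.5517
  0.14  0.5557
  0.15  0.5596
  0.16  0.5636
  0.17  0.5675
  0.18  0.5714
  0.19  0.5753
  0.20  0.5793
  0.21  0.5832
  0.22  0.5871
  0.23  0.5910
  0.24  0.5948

σ√T = 0.25·√0.5 = 0.1768
ln(S/K) + (r + σ²/2)T = ln(114/116) + (0.081 + 0.25²/2)·0.5 = -0.0174 + 0.0561 = 0.0387
d₁ = 0.0387 / 0.1768 = 0.2191 → 0.22
d₂ = d₁ − σ√T = 0.2191 − 0.1768 = 0.0423 → 0.04
exp(−rT) = exp(−0.081·0.5) = 0.9603
N(d₁) = N(0.22) = 0.5871;  N(d₂) = N(0.04) = 0.5160
C = 114·0.5871 − 116·0.9603·0.5160 = 66.9294 − 57.4797 = 9.4497

$9.45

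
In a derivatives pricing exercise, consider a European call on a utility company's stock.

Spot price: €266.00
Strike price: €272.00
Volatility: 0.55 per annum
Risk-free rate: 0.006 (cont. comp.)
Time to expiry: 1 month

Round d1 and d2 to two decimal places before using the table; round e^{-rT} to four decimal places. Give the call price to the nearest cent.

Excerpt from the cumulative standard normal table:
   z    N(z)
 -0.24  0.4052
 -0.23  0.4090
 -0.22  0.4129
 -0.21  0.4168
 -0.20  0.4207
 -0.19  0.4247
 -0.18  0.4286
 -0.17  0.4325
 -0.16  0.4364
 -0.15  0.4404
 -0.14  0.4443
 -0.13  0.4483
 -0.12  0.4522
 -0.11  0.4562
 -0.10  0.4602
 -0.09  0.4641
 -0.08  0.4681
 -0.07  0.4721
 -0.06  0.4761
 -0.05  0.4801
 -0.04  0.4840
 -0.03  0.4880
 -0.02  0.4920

σ√T = 0.55 × 0.2887 = 0.1588
ln(S/K) + (r + σ²/2)T = ln(266/272) + (0.006 + 0.55²/2)·0.08333 = -0.0223 + 0.0131 = -0.0092
d₁ = -0.0092 / 0.1588 = -0.0580 which rounds to -0.06
d₂ = d₁ − σ√T = -0.0580 − 0.1588 = -0.2167 which rounds to -0.22
e^(−rT) = e^(−0.006·0.08333) = 0.9995
C = 266·N(-0.06) − 272·0.9995·N(-0.22) = 266·0.4761 − 272·0.9995·0.4129 = 126.6426 − 112.2526 = 14.3900

€14.39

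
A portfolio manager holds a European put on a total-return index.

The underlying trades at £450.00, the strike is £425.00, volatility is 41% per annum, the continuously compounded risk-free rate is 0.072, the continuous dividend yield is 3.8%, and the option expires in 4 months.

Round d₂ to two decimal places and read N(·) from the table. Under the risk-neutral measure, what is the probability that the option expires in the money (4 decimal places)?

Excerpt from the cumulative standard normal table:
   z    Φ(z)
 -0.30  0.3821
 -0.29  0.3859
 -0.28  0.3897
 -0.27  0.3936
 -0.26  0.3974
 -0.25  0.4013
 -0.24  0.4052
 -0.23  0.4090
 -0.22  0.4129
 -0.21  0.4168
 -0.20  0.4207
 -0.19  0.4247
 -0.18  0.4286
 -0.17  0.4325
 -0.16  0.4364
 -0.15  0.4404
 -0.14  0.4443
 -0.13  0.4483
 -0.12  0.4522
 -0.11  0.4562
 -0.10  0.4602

0.4325

σ√T = 0.41·√0.3333 = 0.2367
d₁ = [ln(450/425) + (0.072 − 0.038 + 0.41²/2)·0.3333] / 0.2367 = [0.0572 + 0.0393] / 0.2367 = 0.4077 → 0.41
d₂ = d₁ − σ√T = 0.4077 − 0.2367 = 0.1710 → 0.17
Pr(exercise) under Q = N(−d₂) = N(-0.17) = 0.4325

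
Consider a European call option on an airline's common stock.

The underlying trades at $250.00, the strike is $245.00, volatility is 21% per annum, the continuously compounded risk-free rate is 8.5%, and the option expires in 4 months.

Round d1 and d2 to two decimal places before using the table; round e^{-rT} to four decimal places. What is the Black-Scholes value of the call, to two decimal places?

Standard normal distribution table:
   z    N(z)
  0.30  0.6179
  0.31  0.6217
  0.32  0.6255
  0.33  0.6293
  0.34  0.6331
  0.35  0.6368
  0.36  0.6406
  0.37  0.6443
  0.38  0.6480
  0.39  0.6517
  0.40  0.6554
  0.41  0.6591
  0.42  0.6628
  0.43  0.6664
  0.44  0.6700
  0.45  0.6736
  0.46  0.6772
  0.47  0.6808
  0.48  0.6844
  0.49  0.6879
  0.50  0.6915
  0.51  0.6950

$18.52

T = 0.3333;  σ√T = 0.1212
ln(S/K) + (r + σ²/2)T = ln(250/245) + (0.085 + 0.21²/2)·0.3333 = 0.0202 + 0.0357 = 0.0559
d₁ = 0.0559 / 0.1212 = 0.4609 ⇒ 0.46
d₂ = d₁ − σ√T = 0.4609 − 0.1212 = 0.3397 ⇒ 0.34
exp(−rT) = exp(−0.085·0.3333) = 0.9721
N(d₁) = N(0.46) = 0.6772;  N(d₂) = N(0.34) = 0.6331
C = 250·0.6772 − 245·0.9721·0.6331 = 169.3000 − 150.7819 = 18.5181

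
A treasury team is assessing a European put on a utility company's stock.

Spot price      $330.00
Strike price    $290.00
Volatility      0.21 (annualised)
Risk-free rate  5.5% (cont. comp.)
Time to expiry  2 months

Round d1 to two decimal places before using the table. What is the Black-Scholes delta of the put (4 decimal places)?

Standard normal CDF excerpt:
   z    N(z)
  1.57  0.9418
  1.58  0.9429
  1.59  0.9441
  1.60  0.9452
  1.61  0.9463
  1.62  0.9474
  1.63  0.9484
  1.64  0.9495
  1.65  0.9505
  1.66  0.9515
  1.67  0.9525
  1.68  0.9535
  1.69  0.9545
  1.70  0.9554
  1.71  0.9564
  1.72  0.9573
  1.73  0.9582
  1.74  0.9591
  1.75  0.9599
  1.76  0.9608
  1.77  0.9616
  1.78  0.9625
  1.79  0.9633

-0.0485

T = 0.1667;  σ√T = 0.0857
ln(S/K) + (r + σ²/2)T = ln(330/290) + (0.055 + 0.21²/2)·0.1667 = 0.1292 + 0.0128 = 0.1421
d₁ = 0.1421 / 0.0857 = 1.6569 ⇒ 1.66
N(d₁) = N(1.66) = 0.9515
Δ_put = N(d₁) − 1 = 0.9515 − 1 = -0.0485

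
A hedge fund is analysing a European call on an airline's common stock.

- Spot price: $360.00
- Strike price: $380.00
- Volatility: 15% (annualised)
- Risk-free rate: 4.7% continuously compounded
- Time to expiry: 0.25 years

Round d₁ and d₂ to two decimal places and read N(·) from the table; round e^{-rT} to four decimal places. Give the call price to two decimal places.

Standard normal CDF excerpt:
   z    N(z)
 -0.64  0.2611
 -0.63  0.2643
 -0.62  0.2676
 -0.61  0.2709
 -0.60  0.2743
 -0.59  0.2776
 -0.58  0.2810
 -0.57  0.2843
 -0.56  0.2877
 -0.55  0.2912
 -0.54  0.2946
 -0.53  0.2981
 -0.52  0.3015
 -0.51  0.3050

$4.30

T = 0.25;  σ√T = 0.0750
d₁ = [ln(360/380) + (0.047 + 0.15²/2)·0.25] / 0.0750 = [-0.0541 + 0.0146] / 0.0750 = -0.5267 ⇒ -0.53
d₂ = d₁ − σ√T = -0.5267 − 0.0750 = -0.6017 ⇒ -0.60
exp(−rT) = exp(−0.047·0.25) = 0.9883
C = 360·N(-0.53) − 380·0.9883·N(-0.60) = 360·0.2981 − 380·0.9883·0.2743 = 107.3160 − 103.0145 = 4.3015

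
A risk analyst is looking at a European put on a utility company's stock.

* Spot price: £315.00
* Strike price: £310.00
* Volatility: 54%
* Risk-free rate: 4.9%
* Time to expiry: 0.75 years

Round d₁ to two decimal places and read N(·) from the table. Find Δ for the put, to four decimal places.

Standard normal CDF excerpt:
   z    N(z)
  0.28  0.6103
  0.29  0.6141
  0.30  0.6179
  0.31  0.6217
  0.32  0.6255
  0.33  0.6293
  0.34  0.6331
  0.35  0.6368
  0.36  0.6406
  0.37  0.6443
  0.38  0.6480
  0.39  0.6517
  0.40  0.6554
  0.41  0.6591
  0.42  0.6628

T = 0.75;  σ√T = 0.4677
d₁ = [ln(315/310) + (0.049 + 0.54²/2)·0.75] / 0.4677 = [0.0160 + 0.1461] / 0.4677 = 0.3466 which rounds to 0.35
N(d₁) = N(0.35) = 0.6368
Δ_put = N(d₁) − 1 = 0.6368 − 1 = -0.3632

-0.3632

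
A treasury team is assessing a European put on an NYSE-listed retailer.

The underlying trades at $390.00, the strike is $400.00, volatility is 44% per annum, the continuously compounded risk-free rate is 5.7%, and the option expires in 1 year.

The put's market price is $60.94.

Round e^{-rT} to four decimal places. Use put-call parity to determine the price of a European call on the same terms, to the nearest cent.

e^(−rT) = e^(−0.057·1) = 0.9446
Put-call parity: C − P = S − K·e^(−rT) = 390 − 400·0.9446 = 390 − 377.8400 = 12.1600
C = P + (C − P) = 60.94 + (12.1600) = 73.1000

$73.10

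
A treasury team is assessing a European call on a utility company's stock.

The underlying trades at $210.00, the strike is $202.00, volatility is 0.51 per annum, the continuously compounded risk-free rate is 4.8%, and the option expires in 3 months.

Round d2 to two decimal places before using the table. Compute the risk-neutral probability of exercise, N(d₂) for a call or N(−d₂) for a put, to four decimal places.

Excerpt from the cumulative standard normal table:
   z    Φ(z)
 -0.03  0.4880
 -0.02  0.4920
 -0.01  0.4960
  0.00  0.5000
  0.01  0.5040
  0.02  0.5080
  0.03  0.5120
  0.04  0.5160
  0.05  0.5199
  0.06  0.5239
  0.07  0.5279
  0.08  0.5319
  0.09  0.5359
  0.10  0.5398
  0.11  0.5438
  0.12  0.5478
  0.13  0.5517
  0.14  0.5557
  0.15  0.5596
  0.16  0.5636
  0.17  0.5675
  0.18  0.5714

T = 0.25;  σ√T = 0.2550
d₁ = [ln(210/202) + (0.048 + ½·0.51²)·0.25] / (σ√T) = (0.0388 + 0.0445) / 0.2550 = 0.3269 which rounds to 0.33
d₂ = 0.3269 − 0.2550 = 0.0719 which rounds to 0.07
Risk-neutral Pr[S_T > K] = N(d₂) = N(0.07) = 0.5279

0.5279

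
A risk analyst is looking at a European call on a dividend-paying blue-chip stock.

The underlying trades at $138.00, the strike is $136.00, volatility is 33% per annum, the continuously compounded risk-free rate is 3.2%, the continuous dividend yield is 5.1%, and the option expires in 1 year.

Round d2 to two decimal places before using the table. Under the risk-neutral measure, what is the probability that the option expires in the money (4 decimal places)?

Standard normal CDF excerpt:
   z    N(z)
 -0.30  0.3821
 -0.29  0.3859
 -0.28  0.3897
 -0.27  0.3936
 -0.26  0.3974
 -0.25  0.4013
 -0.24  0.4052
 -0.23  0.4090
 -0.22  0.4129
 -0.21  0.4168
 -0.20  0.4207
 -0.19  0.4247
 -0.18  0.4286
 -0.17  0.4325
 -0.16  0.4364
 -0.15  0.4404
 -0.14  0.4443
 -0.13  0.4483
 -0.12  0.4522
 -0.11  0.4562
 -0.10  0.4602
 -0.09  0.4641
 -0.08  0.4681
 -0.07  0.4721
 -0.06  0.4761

σ√T = 0.33 × 1.0000 = 0.3300
d₁ = [ln(138/136) + (0.032 − 0.051 + ½·0.33²)·1] / (σ√T) = (0.0146 + 0.0355) / 0.3300 = 0.1517 → 0.15
d₂ = 0.1517 − 0.3300 = -0.1783 → -0.18
Risk-neutral Pr[S_T > K] = N(d₂) = N(-0.18) = 0.4286

0.4286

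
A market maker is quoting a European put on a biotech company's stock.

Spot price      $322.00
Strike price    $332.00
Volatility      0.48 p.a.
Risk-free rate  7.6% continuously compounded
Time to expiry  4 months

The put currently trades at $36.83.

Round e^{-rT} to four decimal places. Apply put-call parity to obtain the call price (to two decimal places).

exp(−rT) = exp(−0.076·0.3333) = 0.9750
Put-call parity: C − P = S − K·e^(−rT) = 322 − 332·0.9750 = 322 − 323.7000 = -1.7000
C = P + (C − P) = 36.83 + (-1.7000) = 35.1300

$35.13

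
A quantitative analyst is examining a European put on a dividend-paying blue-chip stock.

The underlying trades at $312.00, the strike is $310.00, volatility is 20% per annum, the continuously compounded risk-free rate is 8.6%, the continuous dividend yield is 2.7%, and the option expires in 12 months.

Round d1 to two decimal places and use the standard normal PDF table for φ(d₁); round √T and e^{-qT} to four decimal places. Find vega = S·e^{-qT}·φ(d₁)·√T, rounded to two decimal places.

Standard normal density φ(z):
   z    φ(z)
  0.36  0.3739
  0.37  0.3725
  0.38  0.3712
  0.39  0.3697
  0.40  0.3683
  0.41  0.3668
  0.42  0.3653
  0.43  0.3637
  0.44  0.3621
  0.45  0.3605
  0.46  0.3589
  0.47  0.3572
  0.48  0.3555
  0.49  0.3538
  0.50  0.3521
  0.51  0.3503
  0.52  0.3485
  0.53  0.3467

σ√T = 0.2·√1 = 0.2000
ln(S/K) + (r − q + σ²/2)T = ln(312/310) + (0.086 − 0.027 + 0.2²/2)·1 = 0.0064 + 0.0790 = 0.0854
d₁ = 0.0854 / 0.2000 = 0.4272 ⇒ 0.43
√T = √1 = 1.0000
φ(d₁) = φ(0.43) = 0.3637
exp(−qT) = exp(−0.027·1) = 0.9734
vega = S·exp(−qT)·φ(d₁)·√T = 312·0.9734·0.3637·1.0000 = 110.4560

110.46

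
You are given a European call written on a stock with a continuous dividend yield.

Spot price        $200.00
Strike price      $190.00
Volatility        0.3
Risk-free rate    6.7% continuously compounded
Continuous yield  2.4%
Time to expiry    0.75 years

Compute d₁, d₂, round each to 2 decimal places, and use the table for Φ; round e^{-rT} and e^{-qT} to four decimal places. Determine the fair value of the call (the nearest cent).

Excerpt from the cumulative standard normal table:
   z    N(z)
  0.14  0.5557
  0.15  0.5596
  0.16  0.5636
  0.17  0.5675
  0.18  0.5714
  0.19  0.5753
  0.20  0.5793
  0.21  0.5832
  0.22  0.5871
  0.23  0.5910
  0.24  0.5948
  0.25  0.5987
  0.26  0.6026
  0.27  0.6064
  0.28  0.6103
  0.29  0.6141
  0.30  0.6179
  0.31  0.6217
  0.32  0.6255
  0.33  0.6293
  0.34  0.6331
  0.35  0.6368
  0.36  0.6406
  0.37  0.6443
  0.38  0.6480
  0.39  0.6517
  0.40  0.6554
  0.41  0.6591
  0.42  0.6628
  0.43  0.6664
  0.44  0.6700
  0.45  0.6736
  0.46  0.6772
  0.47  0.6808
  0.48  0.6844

T = 0.75;  σ√T = 0.2598
ln(S/K) + (r − q + σ²/2)T = ln(200/190) + (0.067 − 0.024 + 0.3²/2)·0.75 = 0.0513 + 0.0660 = 0.1173
d₁ = 0.1173 / 0.2598 = 0.4515 ⇒ 0.45
d₂ = d₁ − σ√T = 0.4515 − 0.2598 = 0.1917 ⇒ 0.19
e^(−qT) = e^(−0.024·0.75) = 0.9822;  e^(−rT) = e^(−0.067·0.75) = 0.9510
N(d₁) = N(0.45) = 0.6736;  N(d₂) = N(0.19) = 0.5753
C = 200·0.9822·0.6736 − 190·0.9510·0.5753 = 132.3220 − 103.9510 = 28.3710

$28.37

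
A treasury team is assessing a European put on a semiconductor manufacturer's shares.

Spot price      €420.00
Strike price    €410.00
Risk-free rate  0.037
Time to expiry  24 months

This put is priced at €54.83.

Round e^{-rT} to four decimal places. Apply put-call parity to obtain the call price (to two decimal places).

€94.06

exp(−rT) = exp(−0.037·2) = 0.9287
Put-call parity: C − P = S − K·e^(−rT) = 420 − 410·0.9287 = 420 − 380.7670 = 39.2330
C = P + (C − P) = 54.83 + (39.2330) = 94.0630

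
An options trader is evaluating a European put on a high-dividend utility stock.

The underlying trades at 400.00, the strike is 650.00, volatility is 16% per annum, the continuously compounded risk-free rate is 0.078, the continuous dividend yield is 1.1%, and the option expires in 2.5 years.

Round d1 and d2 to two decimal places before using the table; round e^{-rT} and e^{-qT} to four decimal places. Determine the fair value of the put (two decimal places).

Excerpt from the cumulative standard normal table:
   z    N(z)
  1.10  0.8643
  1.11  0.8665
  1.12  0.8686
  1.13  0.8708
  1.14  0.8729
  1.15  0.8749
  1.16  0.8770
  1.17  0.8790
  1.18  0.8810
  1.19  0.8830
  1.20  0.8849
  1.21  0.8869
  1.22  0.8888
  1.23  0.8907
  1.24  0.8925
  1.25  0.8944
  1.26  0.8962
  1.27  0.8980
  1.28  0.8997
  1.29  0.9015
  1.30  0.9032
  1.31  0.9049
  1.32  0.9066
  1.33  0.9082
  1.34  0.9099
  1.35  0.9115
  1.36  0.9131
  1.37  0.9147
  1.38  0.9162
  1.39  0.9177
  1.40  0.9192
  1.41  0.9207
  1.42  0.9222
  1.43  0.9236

T = 2.5;  σ√T = 0.2530
d₁ = [ln(400/650) + (0.078 − 0.011 + 0.16²/2)·2.5] / 0.2530 = [-0.4855 + 0.1995] / 0.2530 = -1.1305 → -1.13
d₂ = d₁ − σ√T = -1.1305 − 0.2530 = -1.3835 → -1.38
exp(−qT) = exp(−0.011·2.5) = 0.9729;  exp(−rT) = exp(−0.078·2.5) = 0.8228
N(−d₂) = N(1.38) = 0.9162;  N(−d₁) = N(1.13) = 0.8708
P = 650·0.8228·0.9162 − 400·0.9729·0.8708 = 490.0021 − 338.8805 = 151.1216

151.12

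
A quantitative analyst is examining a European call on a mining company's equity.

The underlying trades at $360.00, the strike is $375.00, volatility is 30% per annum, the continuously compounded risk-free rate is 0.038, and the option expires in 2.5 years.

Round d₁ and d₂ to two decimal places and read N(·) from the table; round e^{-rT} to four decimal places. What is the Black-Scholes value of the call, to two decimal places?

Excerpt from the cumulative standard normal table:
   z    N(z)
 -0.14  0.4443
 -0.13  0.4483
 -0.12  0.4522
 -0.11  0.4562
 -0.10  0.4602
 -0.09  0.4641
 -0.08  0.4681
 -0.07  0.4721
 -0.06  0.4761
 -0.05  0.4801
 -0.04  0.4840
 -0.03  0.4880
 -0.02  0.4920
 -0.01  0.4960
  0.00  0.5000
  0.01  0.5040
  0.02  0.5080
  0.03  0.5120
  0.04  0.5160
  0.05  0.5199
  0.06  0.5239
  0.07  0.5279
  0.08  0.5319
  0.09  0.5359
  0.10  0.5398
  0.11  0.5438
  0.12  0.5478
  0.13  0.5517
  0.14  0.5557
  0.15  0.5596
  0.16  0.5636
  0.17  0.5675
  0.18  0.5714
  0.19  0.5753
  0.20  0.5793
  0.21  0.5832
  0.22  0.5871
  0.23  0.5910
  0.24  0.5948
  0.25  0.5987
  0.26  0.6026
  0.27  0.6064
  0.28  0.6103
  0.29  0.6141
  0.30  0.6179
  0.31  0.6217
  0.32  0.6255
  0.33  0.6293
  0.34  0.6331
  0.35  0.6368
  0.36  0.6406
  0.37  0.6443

σ√T = 0.3·√2.5 = 0.4743
d₁ = [ln(360/375) + (0.038 + 0.3²/2)·2.5] / 0.4743 = [-0.0408 + 0.2075] / 0.4743 = 0.3514 ⇒ 0.35
d₂ = d₁ − σ√T = 0.3514 − 0.4743 = -0.1230 ⇒ -0.12
e^(−rT) = e^(−0.038·2.5) = 0.9094
N(d₁) = N(0.35) = 0.6368;  N(d₂) = N(-0.12) = 0.4522
C = 360·0.6368 − 375·0.9094·0.4522 = 229.2480 − 154.2115 = 75.0365

$75.04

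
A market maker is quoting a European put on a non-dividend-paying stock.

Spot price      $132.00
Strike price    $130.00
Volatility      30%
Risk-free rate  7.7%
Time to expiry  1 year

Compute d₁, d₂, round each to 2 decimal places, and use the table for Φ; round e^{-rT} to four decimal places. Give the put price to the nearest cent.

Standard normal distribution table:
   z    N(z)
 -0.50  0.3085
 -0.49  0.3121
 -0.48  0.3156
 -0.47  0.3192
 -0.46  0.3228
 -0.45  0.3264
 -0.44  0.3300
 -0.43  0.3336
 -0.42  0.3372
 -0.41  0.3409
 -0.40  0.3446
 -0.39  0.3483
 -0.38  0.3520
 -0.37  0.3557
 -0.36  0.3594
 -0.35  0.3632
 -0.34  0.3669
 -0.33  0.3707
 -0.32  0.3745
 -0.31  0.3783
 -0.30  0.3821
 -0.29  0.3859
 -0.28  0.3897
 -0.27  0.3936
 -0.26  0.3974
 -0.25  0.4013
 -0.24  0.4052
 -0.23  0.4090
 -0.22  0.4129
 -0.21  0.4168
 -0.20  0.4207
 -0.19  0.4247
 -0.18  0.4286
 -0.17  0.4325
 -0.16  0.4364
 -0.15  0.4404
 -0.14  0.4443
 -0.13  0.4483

$9.92

σ√T = 0.3·√1 = 0.3000
ln(S/K) + (r + σ²/2)T = ln(132/130) + (0.077 + 0.3²/2)·1 = 0.0153 + 0.1220 = 0.1373
d₁ = 0.1373 / 0.3000 = 0.4576 ⇒ 0.46
d₂ = d₁ − σ√T = 0.4576 − 0.3000 = 0.1576 ⇒ 0.16
e^(−rT) = e^(−0.077·1) = 0.9259
N(−d₂) = N(-0.16) = 0.4364;  N(−d₁) = N(-0.46) = 0.3228
P = 130·0.9259·0.4364 − 132·0.3228 = 52.5282 − 42.6096 = 9.9186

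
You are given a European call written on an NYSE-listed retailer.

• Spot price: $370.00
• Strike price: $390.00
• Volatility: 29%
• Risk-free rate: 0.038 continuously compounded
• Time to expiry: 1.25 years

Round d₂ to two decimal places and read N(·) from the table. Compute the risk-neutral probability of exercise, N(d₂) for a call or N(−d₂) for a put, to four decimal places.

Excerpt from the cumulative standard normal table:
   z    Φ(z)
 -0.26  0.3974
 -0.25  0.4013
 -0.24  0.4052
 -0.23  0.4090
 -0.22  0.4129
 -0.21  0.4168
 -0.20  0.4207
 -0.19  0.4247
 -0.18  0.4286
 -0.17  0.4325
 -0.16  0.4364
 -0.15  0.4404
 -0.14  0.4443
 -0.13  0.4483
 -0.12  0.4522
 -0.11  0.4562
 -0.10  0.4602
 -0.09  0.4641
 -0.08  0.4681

T = 1.25;  σ√T = 0.3242
d₁ = [ln(370/390) + (0.038 + 0.29²/2)·1.25] / 0.3242 = [-0.0526 + 0.1001] / 0.3242 = 0.1463 ≈ 0.15
d₂ = d₁ − σ√T = 0.1463 − 0.3242 = -0.1780 ≈ -0.18
Pr(exercise) under Q = N(d₂) = 0.4286

0.4286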